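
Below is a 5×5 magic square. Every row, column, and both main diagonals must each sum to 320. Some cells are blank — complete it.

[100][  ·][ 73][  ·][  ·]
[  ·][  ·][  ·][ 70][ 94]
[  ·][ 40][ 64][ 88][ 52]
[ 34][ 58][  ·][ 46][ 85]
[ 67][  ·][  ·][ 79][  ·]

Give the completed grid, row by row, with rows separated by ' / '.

100 49 73 37 61 / 43 82 31 70 94 / 76 40 64 88 52 / 34 58 97 46 85 / 67 91 55 79 28

The remaining cell in row 3 is (3,1) = 320 − 244 = 76.
Row 4: 34 + 58 + 46 + 85 + ? = 320, so (4,3) = 97.
Column 1 needs 320; the known cells sum to 277, so (2,1) = 43.
Using column 4: 70 + 88 + 46 + 79 + ? → (1,4) = 320 − 283 = 37.
The remaining cell in anti-diagonal is (1,5) = 320 − 259 = 61.
The remaining cell in row 1 is (1,2) = 320 − 271 = 49.
Column 5 needs 320; the known cells sum to 292, so (5,5) = 28.
Main diagonal: 100 + 64 + 46 + 28 + ? = 320, so (2,2) = 82.
The remaining cell in row 2 is (2,3) = 320 − 289 = 31.
Column 2 must total 320; the given cells sum to 229, so (5,2) = 91.
Column 3 needs 320; the known cells sum to 265, so (5,3) = 55.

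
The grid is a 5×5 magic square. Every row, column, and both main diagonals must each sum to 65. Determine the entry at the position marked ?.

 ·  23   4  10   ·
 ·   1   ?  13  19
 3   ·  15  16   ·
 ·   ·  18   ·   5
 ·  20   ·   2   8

7

From column 4, 65 − (10 + 13 + 16 + 2) gives (4,4) = 24.
From main diagonal, 65 − (1 + 15 + 24 + 8) gives (1,1) = 17.
Using row 1: 17 + 23 + 4 + 10 + ? → (1,5) = 65 − 54 = 11.
Using column 5: 11 + 19 + 5 + 8 + ? → (3,5) = 65 − 43 = 22.
Row 3 must total 65; the given cells sum to 56, so (3,2) = 9.
Column 2 must total 65; the given cells sum to 53, so (4,2) = 12.
Using anti-diagonal: 11 + 13 + 15 + 12 + ? → (5,1) = 65 − 51 = 14.
From row 4, 65 − (12 + 18 + 24 + 5) gives (4,1) = 6.
From row 5, 65 − (14 + 20 + 2 + 8) gives (5,3) = 21.
The remaining cell in column 1 is (2,1) = 65 − 40 = 25.
Column 3 must total 65; the given cells sum to 58, so (2,3) = 7.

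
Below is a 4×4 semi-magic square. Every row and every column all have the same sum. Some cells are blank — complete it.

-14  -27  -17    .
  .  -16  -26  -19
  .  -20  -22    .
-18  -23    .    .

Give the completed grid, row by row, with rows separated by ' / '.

Column 2 is already complete: -27 + -16 + -20 + -23 = -86, so that is the magic constant.
Row 1: -14 + (-27) + (-17) + ? = -86, so (1,4) = -28.
Row 2 needs -86; the known cells sum to -61, so (2,1) = -25.
From column 1, -86 − (-14 + (-25) + (-18)) gives (3,1) = -29.
The remaining cell in column 3 is (4,3) = -86 − (-65) = -21.
From row 3, -86 − (-29 + (-20) + (-22)) gives (3,4) = -15.
Row 4 needs -86; the known cells sum to -62, so (4,4) = -24.

-14 -27 -17 -28 / -25 -16 -26 -19 / -29 -20 -22 -15 / -18 -23 -21 -24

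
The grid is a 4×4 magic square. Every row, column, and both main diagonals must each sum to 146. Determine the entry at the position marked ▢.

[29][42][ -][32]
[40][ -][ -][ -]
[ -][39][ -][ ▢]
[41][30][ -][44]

The remaining cell in row 1 is (1,3) = 146 − 103 = 43.
From row 4, 146 − (41 + 30 + 44) gives (4,3) = 31.
Column 1 must total 146; the given cells sum to 110, so (3,1) = 36.
From column 2, 146 − (42 + 39 + 30) gives (2,2) = 35.
Main diagonal: 29 + 35 + 44 + ? = 146, so (3,3) = 38.
Using anti-diagonal: 32 + 39 + 41 + ? → (2,3) = 146 − 112 = 34.
Row 2 must total 146; the given cells sum to 109, so (2,4) = 37.
Row 3 needs 146; the known cells sum to 113, so (3,4) = 33.

33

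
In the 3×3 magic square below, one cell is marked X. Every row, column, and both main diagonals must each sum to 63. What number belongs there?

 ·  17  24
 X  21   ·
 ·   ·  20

23

Row 1 must total 63; the given cells sum to 41, so (1,1) = 22.
Using column 2: 17 + 21 + ? → (3,2) = 63 − 38 = 25.
Column 3 needs 63; the known cells sum to 44, so (2,3) = 19.
The remaining cell in anti-diagonal is (3,1) = 63 − 45 = 18.
Using row 2: 21 + 19 + ? → (2,1) = 63 − 40 = 23.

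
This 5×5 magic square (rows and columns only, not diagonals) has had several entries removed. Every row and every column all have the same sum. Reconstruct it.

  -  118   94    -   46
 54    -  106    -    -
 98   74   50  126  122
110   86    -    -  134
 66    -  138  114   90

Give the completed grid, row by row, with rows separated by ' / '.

Row 3 is already complete: 98 + 74 + 50 + 126 + 122 = 470, so that is the magic constant.
Row 5: 66 + 138 + 114 + 90 + ? = 470, so (5,2) = 62.
Column 1: 54 + 98 + 110 + 66 + ? = 470, so (1,1) = 142.
The remaining cell in column 2 is (2,2) = 470 − 340 = 130.
Column 3: 94 + 106 + 50 + 138 + ? = 470, so (4,3) = 82.
Column 5 must total 470; the given cells sum to 392, so (2,5) = 78.
Row 1 needs 470; the known cells sum to 400, so (1,4) = 70.
The remaining cell in row 2 is (2,4) = 470 − 368 = 102.
Row 4 must total 470; the given cells sum to 412, so (4,4) = 58.

142 118 94 70 46 / 54 130 106 102 78 / 98 74 50 126 122 / 110 86 82 58 134 / 66 62 138 114 90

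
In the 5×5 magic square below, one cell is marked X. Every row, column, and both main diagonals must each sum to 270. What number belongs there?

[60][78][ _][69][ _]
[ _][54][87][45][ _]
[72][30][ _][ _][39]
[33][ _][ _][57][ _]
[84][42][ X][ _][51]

75

Using column 1: 60 + 72 + 33 + 84 + ? → (2,1) = 270 − 249 = 21.
Column 2 needs 270; the known cells sum to 204, so (4,2) = 66.
Main diagonal: 60 + 54 + 57 + 51 + ? = 270, so (3,3) = 48.
Anti-diagonal must total 270; the given cells sum to 243, so (1,5) = 27.
Using row 1: 60 + 78 + 69 + 27 + ? → (1,3) = 270 − 234 = 36.
The remaining cell in row 2 is (2,5) = 270 − 207 = 63.
Row 3 must total 270; the given cells sum to 189, so (3,4) = 81.
The remaining cell in column 4 is (5,4) = 270 − 252 = 18.
Column 5 must total 270; the given cells sum to 180, so (4,5) = 90.
The remaining cell in row 4 is (4,3) = 270 − 246 = 24.
Row 5 must total 270; the given cells sum to 195, so (5,3) = 75.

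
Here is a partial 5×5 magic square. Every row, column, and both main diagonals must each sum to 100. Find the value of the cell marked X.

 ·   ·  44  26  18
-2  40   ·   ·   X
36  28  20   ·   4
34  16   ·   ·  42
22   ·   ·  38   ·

6

Row 3: 36 + 28 + 20 + 4 + ? = 100, so (3,4) = 12.
The remaining cell in column 1 is (1,1) = 100 − 90 = 10.
Anti-diagonal must total 100; the given cells sum to 76, so (2,4) = 24.
Row 1 must total 100; the given cells sum to 98, so (1,2) = 2.
Using column 2: 2 + 40 + 28 + 16 + ? → (5,2) = 100 − 86 = 14.
Column 4 needs 100; the known cells sum to 100, so (4,4) = 0.
Using main diagonal: 10 + 40 + 20 + 0 + ? → (5,5) = 100 − 70 = 30.
Row 4 must total 100; the given cells sum to 92, so (4,3) = 8.
From row 5, 100 − (22 + 14 + 38 + 30) gives (5,3) = -4.
Using column 3: 44 + 20 + 8 + (-4) + ? → (2,3) = 100 − 68 = 32.
From column 5, 100 − (18 + 4 + 42 + 30) gives (2,5) = 6.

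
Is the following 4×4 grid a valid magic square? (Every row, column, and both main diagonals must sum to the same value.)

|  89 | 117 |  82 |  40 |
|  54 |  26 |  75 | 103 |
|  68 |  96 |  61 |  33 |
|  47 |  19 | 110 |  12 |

Row 1: 89 + 117 + 82 + 40 = 328.
Row 2: 54 + 26 + 75 + 103 = 258.
Row 3: 68 + 96 + 61 + 33 = 258.
Row 4: 47 + 19 + 110 + 12 = 188.
Column 1: 89 + 54 + 68 + 47 = 258.
Column 2: 117 + 26 + 96 + 19 = 258.
Column 3: 82 + 75 + 61 + 110 = 328.
Column 4: 40 + 103 + 33 + 12 = 188.
Main diagonal: 89 + 26 + 61 + 12 = 188.
Anti-diagonal: 40 + 75 + 96 + 47 = 258.

No — column 1 sums to 258 but row 1 sums to 328.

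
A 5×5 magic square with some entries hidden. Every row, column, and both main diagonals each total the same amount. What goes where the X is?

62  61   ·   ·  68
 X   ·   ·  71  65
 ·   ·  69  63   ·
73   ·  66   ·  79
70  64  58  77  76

59

Row 5 is complete and sums to 345; that is the magic constant.
From column 5, 345 − (68 + 65 + 79 + 76) gives (3,5) = 57.
Anti-diagonal must total 345; the given cells sum to 278, so (4,2) = 67.
Row 4 needs 345; the known cells sum to 285, so (4,4) = 60.
Column 4 must total 345; the given cells sum to 271, so (1,4) = 74.
Main diagonal: 62 + 69 + 60 + 76 + ? = 345, so (2,2) = 78.
The remaining cell in row 1 is (1,3) = 345 − 265 = 80.
From column 2, 345 − (61 + 78 + 67 + 64) gives (3,2) = 75.
Using column 3: 80 + 69 + 66 + 58 + ? → (2,3) = 345 − 273 = 72.
Row 2 must total 345; the given cells sum to 286, so (2,1) = 59.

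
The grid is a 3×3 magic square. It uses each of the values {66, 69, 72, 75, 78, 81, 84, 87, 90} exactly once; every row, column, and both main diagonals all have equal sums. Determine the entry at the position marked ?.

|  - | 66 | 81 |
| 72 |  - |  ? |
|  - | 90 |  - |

84

The 9 entries sum to 702, so each line sums to 702/3 = 234.
The remaining cell in row 1 is (1,1) = 234 − 147 = 87.
Column 1 needs 234; the known cells sum to 159, so (3,1) = 75.
Column 2 must total 234; the given cells sum to 156, so (2,2) = 78.
Main diagonal must total 234; the given cells sum to 165, so (3,3) = 69.
Using row 2: 72 + 78 + ? → (2,3) = 234 − 150 = 84.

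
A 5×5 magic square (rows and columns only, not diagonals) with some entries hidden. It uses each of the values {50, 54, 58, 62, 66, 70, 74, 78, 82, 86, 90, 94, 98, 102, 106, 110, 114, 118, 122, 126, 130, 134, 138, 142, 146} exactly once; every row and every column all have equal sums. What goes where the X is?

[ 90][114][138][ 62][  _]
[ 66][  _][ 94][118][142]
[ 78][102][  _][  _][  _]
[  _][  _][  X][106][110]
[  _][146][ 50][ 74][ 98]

The 25 entries sum to 2450, so each line sums to 2450/5 = 490.
Using row 1: 90 + 114 + 138 + 62 + ? → (1,5) = 490 − 404 = 86.
Using row 2: 66 + 94 + 118 + 142 + ? → (2,2) = 490 − 420 = 70.
The remaining cell in row 5 is (5,1) = 490 − 368 = 122.
From column 1, 490 − (90 + 66 + 78 + 122) gives (4,1) = 134.
Column 2 needs 490; the known cells sum to 432, so (4,2) = 58.
Column 4 needs 490; the known cells sum to 360, so (3,4) = 130.
Column 5 must total 490; the given cells sum to 436, so (3,5) = 54.
The remaining cell in row 3 is (3,3) = 490 − 364 = 126.
Row 4: 134 + 58 + 106 + 110 + ? = 490, so (4,3) = 82.

82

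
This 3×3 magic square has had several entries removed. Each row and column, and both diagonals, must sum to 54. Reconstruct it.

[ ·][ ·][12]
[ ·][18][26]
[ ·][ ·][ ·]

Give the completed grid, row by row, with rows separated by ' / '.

20 22 12 / 10 18 26 / 24 14 16

Using row 2: 18 + 26 + ? → (2,1) = 54 − 44 = 10.
Column 3: 12 + 26 + ? = 54, so (3,3) = 16.
Main diagonal must total 54; the given cells sum to 34, so (1,1) = 20.
Anti-diagonal needs 54; the known cells sum to 30, so (3,1) = 24.
Row 1 needs 54; the known cells sum to 32, so (1,2) = 22.
Row 3: 24 + 16 + ? = 54, so (3,2) = 14.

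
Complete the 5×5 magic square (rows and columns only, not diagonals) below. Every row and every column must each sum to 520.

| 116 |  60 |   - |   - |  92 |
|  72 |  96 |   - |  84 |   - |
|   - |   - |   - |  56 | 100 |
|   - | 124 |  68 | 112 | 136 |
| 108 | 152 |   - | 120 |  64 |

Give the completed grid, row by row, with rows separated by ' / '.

Row 4: 124 + 68 + 112 + 136 + ? = 520, so (4,1) = 80.
Row 5 needs 520; the known cells sum to 444, so (5,3) = 76.
Column 1 must total 520; the given cells sum to 376, so (3,1) = 144.
From column 2, 520 − (60 + 96 + 124 + 152) gives (3,2) = 88.
Column 4 needs 520; the known cells sum to 372, so (1,4) = 148.
Column 5 needs 520; the known cells sum to 392, so (2,5) = 128.
Row 1 needs 520; the known cells sum to 416, so (1,3) = 104.
Row 2 needs 520; the known cells sum to 380, so (2,3) = 140.
Using row 3: 144 + 88 + 56 + 100 + ? → (3,3) = 520 − 388 = 132.

116 60 104 148 92 / 72 96 140 84 128 / 144 88 132 56 100 / 80 124 68 112 136 / 108 152 76 120 64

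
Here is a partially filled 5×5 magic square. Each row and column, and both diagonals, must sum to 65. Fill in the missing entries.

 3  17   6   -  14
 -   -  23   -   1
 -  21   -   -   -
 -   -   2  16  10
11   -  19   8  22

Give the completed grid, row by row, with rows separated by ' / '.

3 17 6 25 14 / 20 9 23 12 1 / 7 21 15 4 18 / 24 13 2 16 10 / 11 5 19 8 22

The remaining cell in row 1 is (1,4) = 65 − 40 = 25.
From row 5, 65 − (11 + 19 + 8 + 22) gives (5,2) = 5.
The remaining cell in column 3 is (3,3) = 65 − 50 = 15.
From column 5, 65 − (14 + 1 + 10 + 22) gives (3,5) = 18.
Main diagonal must total 65; the given cells sum to 56, so (2,2) = 9.
The remaining cell in column 2 is (4,2) = 65 − 52 = 13.
From anti-diagonal, 65 − (14 + 15 + 13 + 11) gives (2,4) = 12.
Using row 2: 9 + 23 + 12 + 1 + ? → (2,1) = 65 − 45 = 20.
Row 4: 13 + 2 + 16 + 10 + ? = 65, so (4,1) = 24.
Using column 1: 3 + 20 + 24 + 11 + ? → (3,1) = 65 − 58 = 7.
Using column 4: 25 + 12 + 16 + 8 + ? → (3,4) = 65 − 61 = 4.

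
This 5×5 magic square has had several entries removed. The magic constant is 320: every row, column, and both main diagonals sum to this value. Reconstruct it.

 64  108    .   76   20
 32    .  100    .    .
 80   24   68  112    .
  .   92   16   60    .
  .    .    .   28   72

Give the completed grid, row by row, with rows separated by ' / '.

From row 1, 320 − (64 + 108 + 76 + 20) gives (1,3) = 52.
Row 3: 80 + 24 + 68 + 112 + ? = 320, so (3,5) = 36.
Column 3: 52 + 100 + 68 + 16 + ? = 320, so (5,3) = 84.
Column 4 must total 320; the given cells sum to 276, so (2,4) = 44.
The remaining cell in main diagonal is (2,2) = 320 − 264 = 56.
Anti-diagonal: 20 + 44 + 68 + 92 + ? = 320, so (5,1) = 96.
From row 2, 320 − (32 + 56 + 100 + 44) gives (2,5) = 88.
Row 5 must total 320; the given cells sum to 280, so (5,2) = 40.
The remaining cell in column 1 is (4,1) = 320 − 272 = 48.
The remaining cell in column 5 is (4,5) = 320 − 216 = 104.

64 108 52 76 20 / 32 56 100 44 88 / 80 24 68 112 36 / 48 92 16 60 104 / 96 40 84 28 72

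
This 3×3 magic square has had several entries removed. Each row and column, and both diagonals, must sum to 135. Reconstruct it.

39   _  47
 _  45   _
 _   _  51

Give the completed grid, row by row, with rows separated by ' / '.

39 49 47 / 53 45 37 / 43 41 51

Row 1: 39 + 47 + ? = 135, so (1,2) = 49.
Using column 2: 49 + 45 + ? → (3,2) = 135 − 94 = 41.
Column 3 needs 135; the known cells sum to 98, so (2,3) = 37.
Anti-diagonal must total 135; the given cells sum to 92, so (3,1) = 43.
Row 2 must total 135; the given cells sum to 82, so (2,1) = 53.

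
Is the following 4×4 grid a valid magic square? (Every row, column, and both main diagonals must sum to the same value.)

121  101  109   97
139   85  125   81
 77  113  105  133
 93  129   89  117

Row 1: 121 + 101 + 109 + 97 = 428.
Row 2: 139 + 85 + 125 + 81 = 430.
Row 3: 77 + 113 + 105 + 133 = 428.
Row 4: 93 + 129 + 89 + 117 = 428.
Column 1: 121 + 139 + 77 + 93 = 430.
Column 2: 101 + 85 + 113 + 129 = 428.
Column 3: 109 + 125 + 105 + 89 = 428.
Column 4: 97 + 81 + 133 + 117 = 428.
Main diagonal: 121 + 85 + 105 + 117 = 428.
Anti-diagonal: 97 + 125 + 113 + 93 = 428.

No — row 1 sums to 428 but column 1 sums to 430.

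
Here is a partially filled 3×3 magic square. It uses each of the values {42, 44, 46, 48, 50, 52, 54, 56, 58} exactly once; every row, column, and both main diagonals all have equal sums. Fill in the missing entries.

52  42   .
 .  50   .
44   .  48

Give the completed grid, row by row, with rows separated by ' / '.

The 9 entries sum to 450, so each line sums to 450/3 = 150.
From row 1, 150 − (52 + 42) gives (1,3) = 56.
Row 3: 44 + 48 + ? = 150, so (3,2) = 58.
Using column 1: 52 + 44 + ? → (2,1) = 150 − 96 = 54.
Column 3: 56 + 48 + ? = 150, so (2,3) = 46.

52 42 56 / 54 50 46 / 44 58 48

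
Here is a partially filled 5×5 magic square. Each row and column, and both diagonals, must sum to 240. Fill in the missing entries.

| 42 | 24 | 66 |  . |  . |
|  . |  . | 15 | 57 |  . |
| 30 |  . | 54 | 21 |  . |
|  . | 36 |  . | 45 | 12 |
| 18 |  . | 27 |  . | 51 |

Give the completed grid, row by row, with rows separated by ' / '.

Using column 3: 66 + 15 + 54 + 27 + ? → (4,3) = 240 − 162 = 78.
Main diagonal: 42 + 54 + 45 + 51 + ? = 240, so (2,2) = 48.
From anti-diagonal, 240 − (57 + 54 + 36 + 18) gives (1,5) = 75.
Row 1 needs 240; the known cells sum to 207, so (1,4) = 33.
Using row 4: 36 + 78 + 45 + 12 + ? → (4,1) = 240 − 171 = 69.
Using column 1: 42 + 30 + 69 + 18 + ? → (2,1) = 240 − 159 = 81.
Column 4 must total 240; the given cells sum to 156, so (5,4) = 84.
Using row 2: 81 + 48 + 15 + 57 + ? → (2,5) = 240 − 201 = 39.
Row 5: 18 + 27 + 84 + 51 + ? = 240, so (5,2) = 60.
The remaining cell in column 2 is (3,2) = 240 − 168 = 72.
Column 5 needs 240; the known cells sum to 177, so (3,5) = 63.

42 24 66 33 75 / 81 48 15 57 39 / 30 72 54 21 63 / 69 36 78 45 12 / 18 60 27 84 51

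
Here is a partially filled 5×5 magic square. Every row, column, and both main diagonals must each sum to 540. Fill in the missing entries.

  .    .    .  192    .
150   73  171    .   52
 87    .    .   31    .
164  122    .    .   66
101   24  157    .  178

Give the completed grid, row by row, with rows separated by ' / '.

38 136 59 192 115 / 150 73 171 94 52 / 87 185 108 31 129 / 164 122 45 143 66 / 101 24 157 80 178

Row 2 must total 540; the given cells sum to 446, so (2,4) = 94.
The remaining cell in row 5 is (5,4) = 540 − 460 = 80.
Column 1: 150 + 87 + 164 + 101 + ? = 540, so (1,1) = 38.
Column 4: 192 + 94 + 31 + 80 + ? = 540, so (4,4) = 143.
Using main diagonal: 38 + 73 + 143 + 178 + ? → (3,3) = 540 − 432 = 108.
Using anti-diagonal: 94 + 108 + 122 + 101 + ? → (1,5) = 540 − 425 = 115.
Row 4 needs 540; the known cells sum to 495, so (4,3) = 45.
Column 3 needs 540; the known cells sum to 481, so (1,3) = 59.
Column 5: 115 + 52 + 66 + 178 + ? = 540, so (3,5) = 129.
From row 1, 540 − (38 + 59 + 192 + 115) gives (1,2) = 136.
From row 3, 540 − (87 + 108 + 31 + 129) gives (3,2) = 185.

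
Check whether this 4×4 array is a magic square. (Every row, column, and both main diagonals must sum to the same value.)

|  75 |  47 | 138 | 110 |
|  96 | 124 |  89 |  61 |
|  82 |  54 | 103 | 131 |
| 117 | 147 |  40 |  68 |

No — row 4 sums to 372 but column 4 sums to 370.

Row 1: 75 + 47 + 138 + 110 = 370.
Row 2: 96 + 124 + 89 + 61 = 370.
Row 3: 82 + 54 + 103 + 131 = 370.
Row 4: 117 + 147 + 40 + 68 = 372.
Column 1: 75 + 96 + 82 + 117 = 370.
Column 2: 47 + 124 + 54 + 147 = 372.
Column 3: 138 + 89 + 103 + 40 = 370.
Column 4: 110 + 61 + 131 + 68 = 370.
Main diagonal: 75 + 124 + 103 + 68 = 370.
Anti-diagonal: 110 + 89 + 54 + 117 = 370.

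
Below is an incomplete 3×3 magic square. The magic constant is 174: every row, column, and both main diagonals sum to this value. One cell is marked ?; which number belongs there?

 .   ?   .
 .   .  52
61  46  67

70

Column 3: 52 + 67 + ? = 174, so (1,3) = 55.
The remaining cell in anti-diagonal is (2,2) = 174 − 116 = 58.
Using row 2: 58 + 52 + ? → (2,1) = 174 − 110 = 64.
Column 1: 64 + 61 + ? = 174, so (1,1) = 49.
Using column 2: 58 + 46 + ? → (1,2) = 174 − 104 = 70.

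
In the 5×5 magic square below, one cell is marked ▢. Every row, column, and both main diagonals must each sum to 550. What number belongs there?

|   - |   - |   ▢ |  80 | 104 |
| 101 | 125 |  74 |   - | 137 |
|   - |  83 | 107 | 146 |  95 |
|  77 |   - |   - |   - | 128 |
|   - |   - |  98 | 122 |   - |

From row 2, 550 − (101 + 125 + 74 + 137) gives (2,4) = 113.
The remaining cell in row 3 is (3,1) = 550 − 431 = 119.
Column 4 must total 550; the given cells sum to 461, so (4,4) = 89.
Column 5 needs 550; the known cells sum to 464, so (5,5) = 86.
From main diagonal, 550 − (125 + 107 + 89 + 86) gives (1,1) = 143.
Column 1 must total 550; the given cells sum to 440, so (5,1) = 110.
Anti-diagonal must total 550; the given cells sum to 434, so (4,2) = 116.
The remaining cell in row 4 is (4,3) = 550 − 410 = 140.
From row 5, 550 − (110 + 98 + 122 + 86) gives (5,2) = 134.
Column 2: 125 + 83 + 116 + 134 + ? = 550, so (1,2) = 92.
The remaining cell in column 3 is (1,3) = 550 − 419 = 131.

131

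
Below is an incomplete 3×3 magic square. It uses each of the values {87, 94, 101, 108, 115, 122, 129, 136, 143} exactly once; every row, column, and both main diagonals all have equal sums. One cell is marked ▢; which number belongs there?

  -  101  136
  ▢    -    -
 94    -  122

The 9 entries sum to 1035, so each line sums to 1035/3 = 345.
From row 1, 345 − (101 + 136) gives (1,1) = 108.
From row 3, 345 − (94 + 122) gives (3,2) = 129.
From column 1, 345 − (108 + 94) gives (2,1) = 143.

143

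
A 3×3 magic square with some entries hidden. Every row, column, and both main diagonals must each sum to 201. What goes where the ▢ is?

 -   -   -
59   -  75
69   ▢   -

Using row 2: 59 + 75 + ? → (2,2) = 201 − 134 = 67.
Column 1 needs 201; the known cells sum to 128, so (1,1) = 73.
Main diagonal: 73 + 67 + ? = 201, so (3,3) = 61.
Using anti-diagonal: 67 + 69 + ? → (1,3) = 201 − 136 = 65.
Row 1 must total 201; the given cells sum to 138, so (1,2) = 63.
From row 3, 201 − (69 + 61) gives (3,2) = 71.

71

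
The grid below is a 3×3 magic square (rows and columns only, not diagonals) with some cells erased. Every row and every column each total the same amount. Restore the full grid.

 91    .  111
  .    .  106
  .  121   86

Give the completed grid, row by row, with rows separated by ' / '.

91 101 111 / 116 81 106 / 96 121 86

Column 3 is already complete: 111 + 106 + 86 = 303, so that is the magic constant.
The remaining cell in row 1 is (1,2) = 303 − 202 = 101.
Using row 3: 121 + 86 + ? → (3,1) = 303 − 207 = 96.
Column 1 needs 303; the known cells sum to 187, so (2,1) = 116.
From column 2, 303 − (101 + 121) gives (2,2) = 81.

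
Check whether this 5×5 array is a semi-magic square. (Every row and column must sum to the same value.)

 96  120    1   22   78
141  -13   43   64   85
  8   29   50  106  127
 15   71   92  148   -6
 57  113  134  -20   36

No — row 3 sums to 320 but row 1 sums to 317.

Row 1: 96 + 120 + 1 + 22 + 78 = 317.
Row 2: 141 + (-13) + 43 + 64 + 85 = 320.
Row 3: 8 + 29 + 50 + 106 + 127 = 320.
Row 4: 15 + 71 + 92 + 148 + (-6) = 320.
Row 5: 57 + 113 + 134 + (-20) + 36 = 320.
Column 1: 96 + 141 + 8 + 15 + 57 = 317.
Column 2: 120 + (-13) + 29 + 71 + 113 = 320.
Column 3: 1 + 43 + 50 + 92 + 134 = 320.
Column 4: 22 + 64 + 106 + 148 + (-20) = 320.
Column 5: 78 + 85 + 127 + (-6) + 36 = 320.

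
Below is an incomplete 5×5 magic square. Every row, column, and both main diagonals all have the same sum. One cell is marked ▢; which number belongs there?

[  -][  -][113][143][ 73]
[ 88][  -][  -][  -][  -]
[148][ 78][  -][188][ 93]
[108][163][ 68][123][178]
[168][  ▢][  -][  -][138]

Row 4 is complete and sums to 640; that is the magic constant.
From row 3, 640 − (148 + 78 + 188 + 93) gives (3,3) = 133.
Column 1: 88 + 148 + 108 + 168 + ? = 640, so (1,1) = 128.
The remaining cell in column 5 is (2,5) = 640 − 482 = 158.
Main diagonal needs 640; the known cells sum to 522, so (2,2) = 118.
From anti-diagonal, 640 − (73 + 133 + 163 + 168) gives (2,4) = 103.
Using row 1: 128 + 113 + 143 + 73 + ? → (1,2) = 640 − 457 = 183.
The remaining cell in row 2 is (2,3) = 640 − 467 = 173.
Column 2 needs 640; the known cells sum to 542, so (5,2) = 98.

98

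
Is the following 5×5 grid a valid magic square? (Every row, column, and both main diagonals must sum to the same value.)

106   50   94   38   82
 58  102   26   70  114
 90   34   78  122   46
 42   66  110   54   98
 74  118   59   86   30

No — column 3 sums to 367 but row 1 sums to 370.

Row 1: 106 + 50 + 94 + 38 + 82 = 370.
Row 2: 58 + 102 + 26 + 70 + 114 = 370.
Row 3: 90 + 34 + 78 + 122 + 46 = 370.
Row 4: 42 + 66 + 110 + 54 + 98 = 370.
Row 5: 74 + 118 + 59 + 86 + 30 = 367.
Column 1: 106 + 58 + 90 + 42 + 74 = 370.
Column 2: 50 + 102 + 34 + 66 + 118 = 370.
Column 3: 94 + 26 + 78 + 110 + 59 = 367.
Column 4: 38 + 70 + 122 + 54 + 86 = 370.
Column 5: 82 + 114 + 46 + 98 + 30 = 370.
Main diagonal: 106 + 102 + 78 + 54 + 30 = 370.
Anti-diagonal: 82 + 70 + 78 + 66 + 74 = 370.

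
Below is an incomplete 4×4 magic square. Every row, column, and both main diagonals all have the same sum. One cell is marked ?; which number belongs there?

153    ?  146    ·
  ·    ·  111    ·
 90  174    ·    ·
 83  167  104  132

69

Row 4 is complete and sums to 486; that is the magic constant.
Column 1 needs 486; the known cells sum to 326, so (2,1) = 160.
Column 3: 146 + 111 + 104 + ? = 486, so (3,3) = 125.
The remaining cell in main diagonal is (2,2) = 486 − 410 = 76.
Anti-diagonal: 111 + 174 + 83 + ? = 486, so (1,4) = 118.
Using row 1: 153 + 146 + 118 + ? → (1,2) = 486 − 417 = 69.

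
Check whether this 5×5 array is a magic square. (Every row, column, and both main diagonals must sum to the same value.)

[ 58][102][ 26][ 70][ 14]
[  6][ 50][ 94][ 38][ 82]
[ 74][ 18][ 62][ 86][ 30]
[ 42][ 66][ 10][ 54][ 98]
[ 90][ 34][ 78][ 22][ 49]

No — column 2 sums to 270 but column 5 sums to 273.

Row 1: 58 + 102 + 26 + 70 + 14 = 270.
Row 2: 6 + 50 + 94 + 38 + 82 = 270.
Row 3: 74 + 18 + 62 + 86 + 30 = 270.
Row 4: 42 + 66 + 10 + 54 + 98 = 270.
Row 5: 90 + 34 + 78 + 22 + 49 = 273.
Column 1: 58 + 6 + 74 + 42 + 90 = 270.
Column 2: 102 + 50 + 18 + 66 + 34 = 270.
Column 3: 26 + 94 + 62 + 10 + 78 = 270.
Column 4: 70 + 38 + 86 + 54 + 22 = 270.
Column 5: 14 + 82 + 30 + 98 + 49 = 273.
Main diagonal: 58 + 50 + 62 + 54 + 49 = 273.
Anti-diagonal: 14 + 38 + 62 + 66 + 90 = 270.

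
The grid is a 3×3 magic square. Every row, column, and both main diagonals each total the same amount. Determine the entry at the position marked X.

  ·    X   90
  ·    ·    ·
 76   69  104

Row 3 is complete and sums to 249; that is the magic constant.
Column 3: 90 + 104 + ? = 249, so (2,3) = 55.
Anti-diagonal needs 249; the known cells sum to 166, so (2,2) = 83.
The remaining cell in row 2 is (2,1) = 249 − 138 = 111.
Column 1 must total 249; the given cells sum to 187, so (1,1) = 62.
Column 2 needs 249; the known cells sum to 152, so (1,2) = 97.

97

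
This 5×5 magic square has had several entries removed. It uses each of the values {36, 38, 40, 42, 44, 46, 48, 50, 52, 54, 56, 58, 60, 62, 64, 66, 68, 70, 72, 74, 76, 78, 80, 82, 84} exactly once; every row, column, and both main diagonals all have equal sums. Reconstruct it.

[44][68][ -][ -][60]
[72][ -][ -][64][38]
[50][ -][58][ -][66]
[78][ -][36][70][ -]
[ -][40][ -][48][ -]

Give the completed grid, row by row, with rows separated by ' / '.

The 25 entries sum to 1500, so each line sums to 1500/5 = 300.
The remaining cell in column 1 is (5,1) = 300 − 244 = 56.
Using anti-diagonal: 60 + 64 + 58 + 56 + ? → (4,2) = 300 − 238 = 62.
The remaining cell in row 4 is (4,5) = 300 − 246 = 54.
Using column 5: 60 + 38 + 66 + 54 + ? → (5,5) = 300 − 218 = 82.
From main diagonal, 300 − (44 + 58 + 70 + 82) gives (2,2) = 46.
From row 2, 300 − (72 + 46 + 64 + 38) gives (2,3) = 80.
Using row 5: 56 + 40 + 48 + 82 + ? → (5,3) = 300 − 226 = 74.
Column 2: 68 + 46 + 62 + 40 + ? = 300, so (3,2) = 84.
Column 3 needs 300; the known cells sum to 248, so (1,3) = 52.
From row 1, 300 − (44 + 68 + 52 + 60) gives (1,4) = 76.
The remaining cell in row 3 is (3,4) = 300 − 258 = 42.

44 68 52 76 60 / 72 46 80 64 38 / 50 84 58 42 66 / 78 62 36 70 54 / 56 40 74 48 82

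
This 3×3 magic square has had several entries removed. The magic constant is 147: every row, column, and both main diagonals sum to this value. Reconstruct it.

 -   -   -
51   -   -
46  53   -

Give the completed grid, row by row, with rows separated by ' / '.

50 45 52 / 51 49 47 / 46 53 48

Using row 3: 46 + 53 + ? → (3,3) = 147 − 99 = 48.
The remaining cell in column 1 is (1,1) = 147 − 97 = 50.
Using main diagonal: 50 + 48 + ? → (2,2) = 147 − 98 = 49.
Anti-diagonal must total 147; the given cells sum to 95, so (1,3) = 52.
From row 1, 147 − (50 + 52) gives (1,2) = 45.
From row 2, 147 − (51 + 49) gives (2,3) = 47.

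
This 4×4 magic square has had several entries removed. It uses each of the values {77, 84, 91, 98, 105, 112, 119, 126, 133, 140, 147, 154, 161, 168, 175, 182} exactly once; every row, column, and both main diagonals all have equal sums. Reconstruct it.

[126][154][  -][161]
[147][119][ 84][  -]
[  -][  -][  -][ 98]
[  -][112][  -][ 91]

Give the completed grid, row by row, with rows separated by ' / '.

126 154 77 161 / 147 119 84 168 / 105 133 182 98 / 140 112 175 91

The 16 entries sum to 2072, so each line sums to 2072/4 = 518.
Row 1 must total 518; the given cells sum to 441, so (1,3) = 77.
Row 2 must total 518; the given cells sum to 350, so (2,4) = 168.
Using column 2: 154 + 119 + 112 + ? → (3,2) = 518 − 385 = 133.
Main diagonal must total 518; the given cells sum to 336, so (3,3) = 182.
Anti-diagonal needs 518; the known cells sum to 378, so (4,1) = 140.
Row 3: 133 + 182 + 98 + ? = 518, so (3,1) = 105.
Row 4 needs 518; the known cells sum to 343, so (4,3) = 175.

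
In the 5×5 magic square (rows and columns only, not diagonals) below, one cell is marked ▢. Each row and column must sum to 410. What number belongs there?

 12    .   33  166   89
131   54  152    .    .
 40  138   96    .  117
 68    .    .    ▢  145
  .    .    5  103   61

Row 1 needs 410; the known cells sum to 300, so (1,2) = 110.
From row 3, 410 − (40 + 138 + 96 + 117) gives (3,4) = 19.
Column 1: 12 + 131 + 40 + 68 + ? = 410, so (5,1) = 159.
Column 3: 33 + 152 + 96 + 5 + ? = 410, so (4,3) = 124.
The remaining cell in column 5 is (2,5) = 410 − 412 = -2.
Using row 2: 131 + 54 + 152 + (-2) + ? → (2,4) = 410 − 335 = 75.
Row 5 needs 410; the known cells sum to 328, so (5,2) = 82.
Column 2: 110 + 54 + 138 + 82 + ? = 410, so (4,2) = 26.
The remaining cell in column 4 is (4,4) = 410 − 363 = 47.

47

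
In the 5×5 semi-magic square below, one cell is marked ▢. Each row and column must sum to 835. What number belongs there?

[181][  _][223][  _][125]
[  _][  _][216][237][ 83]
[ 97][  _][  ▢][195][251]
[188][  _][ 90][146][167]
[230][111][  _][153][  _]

Using row 4: 188 + 90 + 146 + 167 + ? → (4,2) = 835 − 591 = 244.
Column 1 must total 835; the given cells sum to 696, so (2,1) = 139.
From column 4, 835 − (237 + 195 + 146 + 153) gives (1,4) = 104.
Column 5 must total 835; the given cells sum to 626, so (5,5) = 209.
From row 1, 835 − (181 + 223 + 104 + 125) gives (1,2) = 202.
From row 2, 835 − (139 + 216 + 237 + 83) gives (2,2) = 160.
Row 5: 230 + 111 + 153 + 209 + ? = 835, so (5,3) = 132.
Column 2 must total 835; the given cells sum to 717, so (3,2) = 118.
The remaining cell in column 3 is (3,3) = 835 − 661 = 174.

174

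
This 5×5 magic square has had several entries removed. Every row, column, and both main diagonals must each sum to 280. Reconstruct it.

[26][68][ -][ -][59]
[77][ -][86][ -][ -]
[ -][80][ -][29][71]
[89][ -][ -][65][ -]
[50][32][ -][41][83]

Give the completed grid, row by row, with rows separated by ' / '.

26 68 35 92 59 / 77 44 86 53 20 / 38 80 62 29 71 / 89 56 23 65 47 / 50 32 74 41 83

Row 5 must total 280; the given cells sum to 206, so (5,3) = 74.
Column 1: 26 + 77 + 89 + 50 + ? = 280, so (3,1) = 38.
Row 3: 38 + 80 + 29 + 71 + ? = 280, so (3,3) = 62.
Main diagonal needs 280; the known cells sum to 236, so (2,2) = 44.
Column 2 needs 280; the known cells sum to 224, so (4,2) = 56.
The remaining cell in anti-diagonal is (2,4) = 280 − 227 = 53.
Row 2 needs 280; the known cells sum to 260, so (2,5) = 20.
Column 4: 53 + 29 + 65 + 41 + ? = 280, so (1,4) = 92.
Using column 5: 59 + 20 + 71 + 83 + ? → (4,5) = 280 − 233 = 47.
Row 1: 26 + 68 + 92 + 59 + ? = 280, so (1,3) = 35.
Row 4 must total 280; the given cells sum to 257, so (4,3) = 23.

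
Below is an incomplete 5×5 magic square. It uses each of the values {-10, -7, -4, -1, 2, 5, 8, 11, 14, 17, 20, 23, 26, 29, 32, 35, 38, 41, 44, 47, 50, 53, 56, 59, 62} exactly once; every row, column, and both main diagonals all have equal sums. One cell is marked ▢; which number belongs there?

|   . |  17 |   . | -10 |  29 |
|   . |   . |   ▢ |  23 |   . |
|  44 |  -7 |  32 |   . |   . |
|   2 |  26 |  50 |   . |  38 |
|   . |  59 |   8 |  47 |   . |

The 25 entries sum to 650, so each line sums to 650/5 = 130.
Row 4: 2 + 26 + 50 + 38 + ? = 130, so (4,4) = 14.
Column 2 needs 130; the known cells sum to 95, so (2,2) = 35.
Using column 4: -10 + 23 + 14 + 47 + ? → (3,4) = 130 − 74 = 56.
The remaining cell in anti-diagonal is (5,1) = 130 − 110 = 20.
Row 3 must total 130; the given cells sum to 125, so (3,5) = 5.
Row 5 needs 130; the known cells sum to 134, so (5,5) = -4.
From column 5, 130 − (29 + 5 + 38 + (-4)) gives (2,5) = 62.
Main diagonal: 35 + 32 + 14 + (-4) + ? = 130, so (1,1) = 53.
The remaining cell in row 1 is (1,3) = 130 − 89 = 41.
Using column 1: 53 + 44 + 2 + 20 + ? → (2,1) = 130 − 119 = 11.
Column 3: 41 + 32 + 50 + 8 + ? = 130, so (2,3) = -1.

-1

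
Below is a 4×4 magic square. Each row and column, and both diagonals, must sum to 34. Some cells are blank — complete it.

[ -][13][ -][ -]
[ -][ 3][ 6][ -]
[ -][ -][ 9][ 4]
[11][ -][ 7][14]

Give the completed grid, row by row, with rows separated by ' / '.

From row 4, 34 − (11 + 7 + 14) gives (4,2) = 2.
Column 2 needs 34; the known cells sum to 18, so (3,2) = 16.
Using column 3: 6 + 9 + 7 + ? → (1,3) = 34 − 22 = 12.
Main diagonal must total 34; the given cells sum to 26, so (1,1) = 8.
Using anti-diagonal: 6 + 16 + 11 + ? → (1,4) = 34 − 33 = 1.
The remaining cell in row 3 is (3,1) = 34 − 29 = 5.
Column 1 needs 34; the known cells sum to 24, so (2,1) = 10.
Using column 4: 1 + 4 + 14 + ? → (2,4) = 34 − 19 = 15.

8 13 12 1 / 10 3 6 15 / 5 16 9 4 / 11 2 7 14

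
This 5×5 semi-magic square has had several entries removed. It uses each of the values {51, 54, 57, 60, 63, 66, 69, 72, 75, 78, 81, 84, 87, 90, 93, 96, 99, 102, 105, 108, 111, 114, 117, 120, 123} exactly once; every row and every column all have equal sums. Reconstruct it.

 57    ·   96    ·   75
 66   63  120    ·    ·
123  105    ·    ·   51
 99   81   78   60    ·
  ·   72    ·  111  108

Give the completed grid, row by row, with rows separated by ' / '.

The 25 entries sum to 2175, so each line sums to 2175/5 = 435.
Row 4 must total 435; the given cells sum to 318, so (4,5) = 117.
From column 1, 435 − (57 + 66 + 123 + 99) gives (5,1) = 90.
The remaining cell in column 2 is (1,2) = 435 − 321 = 114.
Column 5: 75 + 51 + 117 + 108 + ? = 435, so (2,5) = 84.
Row 1: 57 + 114 + 96 + 75 + ? = 435, so (1,4) = 93.
The remaining cell in row 2 is (2,4) = 435 − 333 = 102.
Row 5 needs 435; the known cells sum to 381, so (5,3) = 54.
Column 3 must total 435; the given cells sum to 348, so (3,3) = 87.
From column 4, 435 − (93 + 102 + 60 + 111) gives (3,4) = 69.

57 114 96 93 75 / 66 63 120 102 84 / 123 105 87 69 51 / 99 81 78 60 117 / 90 72 54 111 108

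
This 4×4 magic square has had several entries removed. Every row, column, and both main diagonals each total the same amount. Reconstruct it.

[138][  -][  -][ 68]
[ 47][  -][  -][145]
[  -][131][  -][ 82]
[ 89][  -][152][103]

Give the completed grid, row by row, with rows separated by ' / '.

Column 4 is already complete: 68 + 145 + 82 + 103 = 398, so that is the magic constant.
Using row 4: 89 + 152 + 103 + ? → (4,2) = 398 − 344 = 54.
Column 1 needs 398; the known cells sum to 274, so (3,1) = 124.
Anti-diagonal needs 398; the known cells sum to 288, so (2,3) = 110.
Row 2 must total 398; the given cells sum to 302, so (2,2) = 96.
Using row 3: 124 + 131 + 82 + ? → (3,3) = 398 − 337 = 61.
Column 2 must total 398; the given cells sum to 281, so (1,2) = 117.
Column 3 needs 398; the known cells sum to 323, so (1,3) = 75.

138 117 75 68 / 47 96 110 145 / 124 131 61 82 / 89 54 152 103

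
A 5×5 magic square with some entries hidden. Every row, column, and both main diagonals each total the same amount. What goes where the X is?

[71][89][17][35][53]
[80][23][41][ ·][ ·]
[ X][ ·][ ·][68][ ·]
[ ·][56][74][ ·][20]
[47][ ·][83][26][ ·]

29

Row 1 is complete and sums to 265; that is the magic constant.
Using column 3: 17 + 41 + 74 + 83 + ? → (3,3) = 265 − 215 = 50.
Anti-diagonal needs 265; the known cells sum to 206, so (2,4) = 59.
Row 2 must total 265; the given cells sum to 203, so (2,5) = 62.
Column 4 needs 265; the known cells sum to 188, so (4,4) = 77.
Using main diagonal: 71 + 23 + 50 + 77 + ? → (5,5) = 265 − 221 = 44.
The remaining cell in row 4 is (4,1) = 265 − 227 = 38.
The remaining cell in row 5 is (5,2) = 265 − 200 = 65.
Column 1 needs 265; the known cells sum to 236, so (3,1) = 29.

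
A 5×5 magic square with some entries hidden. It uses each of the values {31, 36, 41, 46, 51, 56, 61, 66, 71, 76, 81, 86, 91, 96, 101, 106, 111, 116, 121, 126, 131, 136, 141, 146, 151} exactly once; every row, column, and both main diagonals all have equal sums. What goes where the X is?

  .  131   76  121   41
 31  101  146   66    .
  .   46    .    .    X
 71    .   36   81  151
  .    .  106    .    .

56

The 25 entries sum to 2275, so each line sums to 2275/5 = 455.
Row 1 needs 455; the known cells sum to 369, so (1,1) = 86.
Row 2 needs 455; the known cells sum to 344, so (2,5) = 111.
Using row 4: 71 + 36 + 81 + 151 + ? → (4,2) = 455 − 339 = 116.
Using column 2: 131 + 101 + 46 + 116 + ? → (5,2) = 455 − 394 = 61.
Column 3 needs 455; the known cells sum to 364, so (3,3) = 91.
Main diagonal: 86 + 101 + 91 + 81 + ? = 455, so (5,5) = 96.
Anti-diagonal must total 455; the given cells sum to 314, so (5,1) = 141.
Row 5: 141 + 61 + 106 + 96 + ? = 455, so (5,4) = 51.
The remaining cell in column 1 is (3,1) = 455 − 329 = 126.
Column 4 must total 455; the given cells sum to 319, so (3,4) = 136.
Column 5 must total 455; the given cells sum to 399, so (3,5) = 56.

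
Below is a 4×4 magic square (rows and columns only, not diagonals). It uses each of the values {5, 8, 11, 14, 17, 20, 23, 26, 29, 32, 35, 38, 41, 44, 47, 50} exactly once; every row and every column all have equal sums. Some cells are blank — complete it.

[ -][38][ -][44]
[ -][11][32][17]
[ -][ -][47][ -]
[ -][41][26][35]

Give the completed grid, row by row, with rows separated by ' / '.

23 38 5 44 / 50 11 32 17 / 29 20 47 14 / 8 41 26 35

The 16 entries sum to 440, so each line sums to 440/4 = 110.
From row 2, 110 − (11 + 32 + 17) gives (2,1) = 50.
Row 4 needs 110; the known cells sum to 102, so (4,1) = 8.
Column 2 needs 110; the known cells sum to 90, so (3,2) = 20.
Column 3 must total 110; the given cells sum to 105, so (1,3) = 5.
Column 4: 44 + 17 + 35 + ? = 110, so (3,4) = 14.
Using row 1: 38 + 5 + 44 + ? → (1,1) = 110 − 87 = 23.
The remaining cell in row 3 is (3,1) = 110 − 81 = 29.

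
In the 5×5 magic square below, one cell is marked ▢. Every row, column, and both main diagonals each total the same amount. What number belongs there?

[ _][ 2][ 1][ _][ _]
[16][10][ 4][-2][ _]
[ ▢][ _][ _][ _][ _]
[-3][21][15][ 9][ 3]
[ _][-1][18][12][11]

19

Row 4 is complete and sums to 45; that is the magic constant.
From row 2, 45 − (16 + 10 + 4 + (-2)) gives (2,5) = 17.
The remaining cell in row 5 is (5,1) = 45 − 40 = 5.
Column 2: 2 + 10 + 21 + (-1) + ? = 45, so (3,2) = 13.
Column 3 must total 45; the given cells sum to 38, so (3,3) = 7.
Main diagonal: 10 + 7 + 9 + 11 + ? = 45, so (1,1) = 8.
Anti-diagonal: -2 + 7 + 21 + 5 + ? = 45, so (1,5) = 14.
Row 1 needs 45; the known cells sum to 25, so (1,4) = 20.
Using column 1: 8 + 16 + (-3) + 5 + ? → (3,1) = 45 − 26 = 19.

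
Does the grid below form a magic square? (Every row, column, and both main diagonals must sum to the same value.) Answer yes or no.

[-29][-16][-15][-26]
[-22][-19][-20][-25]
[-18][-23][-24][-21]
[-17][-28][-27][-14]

Row 1: -29 + (-16) + (-15) + (-26) = -86.
Row 2: -22 + (-19) + (-20) + (-25) = -86.
Row 3: -18 + (-23) + (-24) + (-21) = -86.
Row 4: -17 + (-28) + (-27) + (-14) = -86.
Column 1: -29 + (-22) + (-18) + (-17) = -86.
Column 2: -16 + (-19) + (-23) + (-28) = -86.
Column 3: -15 + (-20) + (-24) + (-27) = -86.
Column 4: -26 + (-25) + (-21) + (-14) = -86.
Main diagonal: -29 + (-19) + (-24) + (-14) = -86.
Anti-diagonal: -26 + (-20) + (-23) + (-17) = -86.
All lines sum to -86.

Yes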